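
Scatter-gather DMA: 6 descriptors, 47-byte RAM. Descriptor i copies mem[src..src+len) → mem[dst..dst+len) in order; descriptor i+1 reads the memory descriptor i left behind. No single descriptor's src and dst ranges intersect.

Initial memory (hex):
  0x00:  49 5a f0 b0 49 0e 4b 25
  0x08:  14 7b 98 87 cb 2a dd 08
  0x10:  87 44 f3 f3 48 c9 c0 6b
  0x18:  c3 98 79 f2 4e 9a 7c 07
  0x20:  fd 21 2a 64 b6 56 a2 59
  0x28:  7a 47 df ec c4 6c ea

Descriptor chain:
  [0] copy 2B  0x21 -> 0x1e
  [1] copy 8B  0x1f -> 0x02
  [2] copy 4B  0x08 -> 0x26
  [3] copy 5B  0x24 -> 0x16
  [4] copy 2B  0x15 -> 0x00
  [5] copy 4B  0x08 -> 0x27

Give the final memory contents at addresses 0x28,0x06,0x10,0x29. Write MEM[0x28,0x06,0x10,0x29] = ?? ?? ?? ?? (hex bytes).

#0 dst[0x1e+2] := {0x21,0x2a}
#1 dst[0x02+8] := {0x2a,0xfd,0x21,0x2a,0x64,0xb6,0x56,0xa2}
#2 dst[0x26+4] := {0x56,0xa2,0x98,0x87}
#3 dst[0x16+5] := {0xb6,0x56,0x56,0xa2,0x98}
#4 dst[0x00+2] := {0xc9,0xb6}
#5 dst[0x27+4] := {0x56,0xa2,0x98,0x87}
query mem[0x28]=0xa2, mem[0x06]=0x64, mem[0x10]=0x87, mem[0x29]=0x98

MEM[0x28,0x06,0x10,0x29] = a2 64 87 98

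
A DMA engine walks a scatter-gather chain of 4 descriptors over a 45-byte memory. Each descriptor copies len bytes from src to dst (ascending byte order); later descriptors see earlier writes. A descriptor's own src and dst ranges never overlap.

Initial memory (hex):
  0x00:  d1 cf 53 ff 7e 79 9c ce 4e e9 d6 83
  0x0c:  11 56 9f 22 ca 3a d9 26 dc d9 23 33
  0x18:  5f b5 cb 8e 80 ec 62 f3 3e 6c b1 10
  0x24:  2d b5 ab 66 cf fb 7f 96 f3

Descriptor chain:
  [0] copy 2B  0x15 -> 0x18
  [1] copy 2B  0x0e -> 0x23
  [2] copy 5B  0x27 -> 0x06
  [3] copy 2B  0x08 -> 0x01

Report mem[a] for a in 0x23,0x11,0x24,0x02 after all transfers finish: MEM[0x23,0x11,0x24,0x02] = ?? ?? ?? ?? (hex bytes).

MEM[0x23,0x11,0x24,0x02] = 9f 3a 22 7f

D0: mem[0x18..0x19] <- [d9 23]
D1: mem[0x23..0x24] <- [9f 22]
D2: mem[0x06..0x0a] <- [66 cf fb 7f 96]
D3: mem[0x01..0x02] <- [fb 7f]
query mem[0x23]=0x9f, mem[0x11]=0x3a, mem[0x24]=0x22, mem[0x02]=0x7f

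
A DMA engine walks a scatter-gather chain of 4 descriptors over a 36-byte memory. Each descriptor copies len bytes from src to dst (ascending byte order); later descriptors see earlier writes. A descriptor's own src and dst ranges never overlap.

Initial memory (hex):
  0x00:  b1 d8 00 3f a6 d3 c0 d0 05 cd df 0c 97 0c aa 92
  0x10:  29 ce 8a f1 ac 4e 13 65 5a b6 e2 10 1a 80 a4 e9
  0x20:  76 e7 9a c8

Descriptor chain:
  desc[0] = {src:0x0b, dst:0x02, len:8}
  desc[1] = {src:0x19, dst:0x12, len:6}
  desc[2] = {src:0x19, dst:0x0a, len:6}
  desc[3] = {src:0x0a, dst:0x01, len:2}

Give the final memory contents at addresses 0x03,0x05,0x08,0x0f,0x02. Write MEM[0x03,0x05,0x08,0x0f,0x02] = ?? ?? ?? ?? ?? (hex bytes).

MEM[0x03,0x05,0x08,0x0f,0x02] = 97 aa ce a4 e2

D0: mem[0x02..0x09] <- [0c 97 0c aa 92 29 ce 8a]
D1: mem[0x12..0x17] <- [b6 e2 10 1a 80 a4]
D2: mem[0x0a..0x0f] <- [b6 e2 10 1a 80 a4]
D3: mem[0x01..0x02] <- [b6 e2]
query mem[0x03]=0x97, mem[0x05]=0xaa, mem[0x08]=0xce, mem[0x0f]=0xa4, mem[0x02]=0xe2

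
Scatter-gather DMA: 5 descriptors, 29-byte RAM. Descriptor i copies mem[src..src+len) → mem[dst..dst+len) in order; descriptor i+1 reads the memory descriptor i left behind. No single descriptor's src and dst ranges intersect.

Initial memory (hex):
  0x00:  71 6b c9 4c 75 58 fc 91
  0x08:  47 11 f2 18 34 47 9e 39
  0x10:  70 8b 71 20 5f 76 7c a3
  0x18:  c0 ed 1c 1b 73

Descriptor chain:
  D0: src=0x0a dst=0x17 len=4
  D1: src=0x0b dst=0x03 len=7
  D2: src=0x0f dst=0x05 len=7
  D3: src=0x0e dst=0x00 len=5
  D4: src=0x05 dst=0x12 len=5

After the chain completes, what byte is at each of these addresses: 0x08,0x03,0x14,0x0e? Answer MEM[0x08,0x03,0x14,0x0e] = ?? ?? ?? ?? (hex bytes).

MEM[0x08,0x03,0x14,0x0e] = 71 8b 8b 9e

#0 dst[0x17+4] := {0xf2,0x18,0x34,0x47}
#1 dst[0x03+7] := {0x18,0x34,0x47,0x9e,0x39,0x70,0x8b}
#2 dst[0x05+7] := {0x39,0x70,0x8b,0x71,0x20,0x5f,0x76}
#3 dst[0x00+5] := {0x9e,0x39,0x70,0x8b,0x71}
#4 dst[0x12+5] := {0x39,0x70,0x8b,0x71,0x20}
query mem[0x08]=0x71, mem[0x03]=0x8b, mem[0x14]=0x8b, mem[0x0e]=0x9e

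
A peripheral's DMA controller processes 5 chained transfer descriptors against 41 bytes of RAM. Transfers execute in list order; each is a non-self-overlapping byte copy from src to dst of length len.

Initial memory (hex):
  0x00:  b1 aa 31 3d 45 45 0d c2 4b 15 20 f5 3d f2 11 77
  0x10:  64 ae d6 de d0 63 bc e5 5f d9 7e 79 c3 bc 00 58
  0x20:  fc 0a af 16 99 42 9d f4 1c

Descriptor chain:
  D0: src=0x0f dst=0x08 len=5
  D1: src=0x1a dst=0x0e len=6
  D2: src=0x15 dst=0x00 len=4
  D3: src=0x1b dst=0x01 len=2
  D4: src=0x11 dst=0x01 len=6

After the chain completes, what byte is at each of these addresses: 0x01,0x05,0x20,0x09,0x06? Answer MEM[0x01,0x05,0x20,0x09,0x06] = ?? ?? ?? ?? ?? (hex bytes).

  after D0: wrote 5B at 0x08 = 7764aed6de
  after D1: wrote 6B at 0x0e = 7e79c3bc0058
  after D2: wrote 4B at 0x00 = 63bce55f
  after D3: wrote 2B at 0x01 = 79c3
  after D4: wrote 6B at 0x01 = bc0058d063bc
query mem[0x01]=0xbc, mem[0x05]=0x63, mem[0x20]=0xfc, mem[0x09]=0x64, mem[0x06]=0xbc

MEM[0x01,0x05,0x20,0x09,0x06] = bc 63 fc 64 bc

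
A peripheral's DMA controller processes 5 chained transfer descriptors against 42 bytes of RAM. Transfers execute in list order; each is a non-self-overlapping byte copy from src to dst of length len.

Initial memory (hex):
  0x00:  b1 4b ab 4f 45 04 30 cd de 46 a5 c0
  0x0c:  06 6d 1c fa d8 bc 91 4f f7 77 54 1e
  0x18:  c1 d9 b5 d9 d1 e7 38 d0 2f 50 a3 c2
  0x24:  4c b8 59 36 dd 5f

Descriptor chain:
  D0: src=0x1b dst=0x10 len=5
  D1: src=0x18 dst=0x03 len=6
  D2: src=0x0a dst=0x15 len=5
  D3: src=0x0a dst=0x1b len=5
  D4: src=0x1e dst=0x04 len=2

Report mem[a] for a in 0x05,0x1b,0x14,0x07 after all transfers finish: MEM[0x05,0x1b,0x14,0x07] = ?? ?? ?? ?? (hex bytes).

  after D0: wrote 5B at 0x10 = d9d1e738d0
  after D1: wrote 6B at 0x03 = c1d9b5d9d1e7
  after D2: wrote 5B at 0x15 = a5c0066d1c
  after D3: wrote 5B at 0x1b = a5c0066d1c
  after D4: wrote 2B at 0x04 = 6d1c
query mem[0x05]=0x1c, mem[0x1b]=0xa5, mem[0x14]=0xd0, mem[0x07]=0xd1

MEM[0x05,0x1b,0x14,0x07] = 1c a5 d0 d1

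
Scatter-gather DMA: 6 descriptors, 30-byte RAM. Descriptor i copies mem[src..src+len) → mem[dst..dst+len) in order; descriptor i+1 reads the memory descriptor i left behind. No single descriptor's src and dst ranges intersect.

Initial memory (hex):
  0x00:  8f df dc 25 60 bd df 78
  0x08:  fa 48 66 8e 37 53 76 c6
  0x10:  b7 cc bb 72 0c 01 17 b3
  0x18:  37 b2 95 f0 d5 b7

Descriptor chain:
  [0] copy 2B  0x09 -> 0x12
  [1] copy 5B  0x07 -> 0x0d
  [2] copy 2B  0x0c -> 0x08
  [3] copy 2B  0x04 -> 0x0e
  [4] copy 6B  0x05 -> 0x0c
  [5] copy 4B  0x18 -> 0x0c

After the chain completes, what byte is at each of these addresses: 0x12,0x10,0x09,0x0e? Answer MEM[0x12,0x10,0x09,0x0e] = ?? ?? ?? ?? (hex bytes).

  after D0: wrote 2B at 0x12 = 4866
  after D1: wrote 5B at 0x0d = 78fa48668e
  after D2: wrote 2B at 0x08 = 3778
  after D3: wrote 2B at 0x0e = 60bd
  after D4: wrote 6B at 0x0c = bddf78377866
  after D5: wrote 4B at 0x0c = 37b295f0
query mem[0x12]=0x48, mem[0x10]=0x78, mem[0x09]=0x78, mem[0x0e]=0x95

MEM[0x12,0x10,0x09,0x0e] = 48 78 78 95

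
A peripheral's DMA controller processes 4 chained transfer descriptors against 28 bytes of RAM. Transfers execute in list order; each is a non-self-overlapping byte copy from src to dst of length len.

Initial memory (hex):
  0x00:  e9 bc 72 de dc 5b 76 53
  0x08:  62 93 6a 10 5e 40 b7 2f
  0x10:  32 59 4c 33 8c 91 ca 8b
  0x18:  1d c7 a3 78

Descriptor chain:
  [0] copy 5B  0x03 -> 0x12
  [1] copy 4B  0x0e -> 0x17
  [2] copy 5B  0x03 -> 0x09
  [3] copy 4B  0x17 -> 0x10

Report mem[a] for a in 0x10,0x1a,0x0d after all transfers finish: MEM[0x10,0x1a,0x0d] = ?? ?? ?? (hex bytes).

MEM[0x10,0x1a,0x0d] = b7 59 53

D0: mem[0x12..0x16] <- [de dc 5b 76 53]
D1: mem[0x17..0x1a] <- [b7 2f 32 59]
D2: mem[0x09..0x0d] <- [de dc 5b 76 53]
D3: mem[0x10..0x13] <- [b7 2f 32 59]
query mem[0x10]=0xb7, mem[0x1a]=0x59, mem[0x0d]=0x53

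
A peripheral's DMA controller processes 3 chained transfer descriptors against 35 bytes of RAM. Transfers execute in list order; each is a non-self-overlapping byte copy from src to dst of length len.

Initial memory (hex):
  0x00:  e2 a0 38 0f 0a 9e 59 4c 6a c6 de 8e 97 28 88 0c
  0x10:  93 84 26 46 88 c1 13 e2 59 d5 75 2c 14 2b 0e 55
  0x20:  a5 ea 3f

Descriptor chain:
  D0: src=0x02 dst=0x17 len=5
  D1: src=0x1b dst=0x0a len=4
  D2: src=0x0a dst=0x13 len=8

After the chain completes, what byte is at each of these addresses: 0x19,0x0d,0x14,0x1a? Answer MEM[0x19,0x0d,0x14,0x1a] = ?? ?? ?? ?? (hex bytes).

#0 dst[0x17+5] := {0x38,0x0f,0x0a,0x9e,0x59}
#1 dst[0x0a+4] := {0x59,0x14,0x2b,0x0e}
#2 dst[0x13+8] := {0x59,0x14,0x2b,0x0e,0x88,0x0c,0x93,0x84}
query mem[0x19]=0x93, mem[0x0d]=0x0e, mem[0x14]=0x14, mem[0x1a]=0x84

MEM[0x19,0x0d,0x14,0x1a] = 93 0e 14 84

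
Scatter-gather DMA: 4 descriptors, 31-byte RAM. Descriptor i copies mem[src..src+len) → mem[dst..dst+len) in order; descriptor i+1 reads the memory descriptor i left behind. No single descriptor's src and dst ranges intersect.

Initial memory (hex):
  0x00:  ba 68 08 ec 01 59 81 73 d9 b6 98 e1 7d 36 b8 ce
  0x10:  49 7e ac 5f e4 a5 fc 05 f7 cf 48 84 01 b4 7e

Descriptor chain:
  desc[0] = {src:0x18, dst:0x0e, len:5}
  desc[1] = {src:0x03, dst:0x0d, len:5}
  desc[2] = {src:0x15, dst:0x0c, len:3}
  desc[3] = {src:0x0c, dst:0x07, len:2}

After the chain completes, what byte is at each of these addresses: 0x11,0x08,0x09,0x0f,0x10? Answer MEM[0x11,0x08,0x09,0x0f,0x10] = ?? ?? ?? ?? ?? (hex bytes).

#0 dst[0x0e+5] := {0xf7,0xcf,0x48,0x84,0x01}
#1 dst[0x0d+5] := {0xec,0x01,0x59,0x81,0x73}
#2 dst[0x0c+3] := {0xa5,0xfc,0x05}
#3 dst[0x07+2] := {0xa5,0xfc}
query mem[0x11]=0x73, mem[0x08]=0xfc, mem[0x09]=0xb6, mem[0x0f]=0x59, mem[0x10]=0x81

MEM[0x11,0x08,0x09,0x0f,0x10] = 73 fc b6 59 81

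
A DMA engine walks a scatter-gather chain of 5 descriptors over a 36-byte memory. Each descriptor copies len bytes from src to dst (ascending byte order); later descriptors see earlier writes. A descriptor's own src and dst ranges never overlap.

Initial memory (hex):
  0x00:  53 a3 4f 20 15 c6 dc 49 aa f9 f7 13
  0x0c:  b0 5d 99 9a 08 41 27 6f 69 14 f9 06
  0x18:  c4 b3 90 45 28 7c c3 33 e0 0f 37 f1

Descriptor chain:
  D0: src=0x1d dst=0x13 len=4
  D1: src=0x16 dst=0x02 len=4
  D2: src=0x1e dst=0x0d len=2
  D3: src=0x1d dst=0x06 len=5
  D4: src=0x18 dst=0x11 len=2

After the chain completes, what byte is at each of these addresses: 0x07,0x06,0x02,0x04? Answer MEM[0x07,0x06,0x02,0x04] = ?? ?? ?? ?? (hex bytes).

[0] 0x1d->0x13 len=4 : 7c c3 33 e0
[1] 0x16->0x02 len=4 : e0 06 c4 b3
[2] 0x1e->0x0d len=2 : c3 33
[3] 0x1d->0x06 len=5 : 7c c3 33 e0 0f
[4] 0x18->0x11 len=2 : c4 b3
query mem[0x07]=0xc3, mem[0x06]=0x7c, mem[0x02]=0xe0, mem[0x04]=0xc4

MEM[0x07,0x06,0x02,0x04] = c3 7c e0 c4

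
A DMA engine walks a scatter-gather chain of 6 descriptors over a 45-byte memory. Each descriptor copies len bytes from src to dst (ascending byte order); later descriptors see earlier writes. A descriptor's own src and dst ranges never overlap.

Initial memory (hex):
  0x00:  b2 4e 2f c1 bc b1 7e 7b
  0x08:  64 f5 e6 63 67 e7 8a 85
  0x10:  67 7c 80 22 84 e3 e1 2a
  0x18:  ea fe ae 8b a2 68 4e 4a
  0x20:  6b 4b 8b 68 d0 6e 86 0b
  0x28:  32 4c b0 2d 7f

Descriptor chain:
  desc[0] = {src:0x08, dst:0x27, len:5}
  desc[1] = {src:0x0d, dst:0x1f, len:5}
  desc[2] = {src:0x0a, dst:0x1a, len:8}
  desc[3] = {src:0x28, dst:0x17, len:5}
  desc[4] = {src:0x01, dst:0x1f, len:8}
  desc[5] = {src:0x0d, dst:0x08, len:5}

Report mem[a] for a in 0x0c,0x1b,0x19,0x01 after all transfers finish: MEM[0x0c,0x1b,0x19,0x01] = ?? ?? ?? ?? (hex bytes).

MEM[0x0c,0x1b,0x19,0x01] = 7c 7f 63 4e

D0: mem[0x27..0x2b] <- [64 f5 e6 63 67]
D1: mem[0x1f..0x23] <- [e7 8a 85 67 7c]
D2: mem[0x1a..0x21] <- [e6 63 67 e7 8a 85 67 7c]
D3: mem[0x17..0x1b] <- [f5 e6 63 67 7f]
D4: mem[0x1f..0x26] <- [4e 2f c1 bc b1 7e 7b 64]
D5: mem[0x08..0x0c] <- [e7 8a 85 67 7c]
query mem[0x0c]=0x7c, mem[0x1b]=0x7f, mem[0x19]=0x63, mem[0x01]=0x4e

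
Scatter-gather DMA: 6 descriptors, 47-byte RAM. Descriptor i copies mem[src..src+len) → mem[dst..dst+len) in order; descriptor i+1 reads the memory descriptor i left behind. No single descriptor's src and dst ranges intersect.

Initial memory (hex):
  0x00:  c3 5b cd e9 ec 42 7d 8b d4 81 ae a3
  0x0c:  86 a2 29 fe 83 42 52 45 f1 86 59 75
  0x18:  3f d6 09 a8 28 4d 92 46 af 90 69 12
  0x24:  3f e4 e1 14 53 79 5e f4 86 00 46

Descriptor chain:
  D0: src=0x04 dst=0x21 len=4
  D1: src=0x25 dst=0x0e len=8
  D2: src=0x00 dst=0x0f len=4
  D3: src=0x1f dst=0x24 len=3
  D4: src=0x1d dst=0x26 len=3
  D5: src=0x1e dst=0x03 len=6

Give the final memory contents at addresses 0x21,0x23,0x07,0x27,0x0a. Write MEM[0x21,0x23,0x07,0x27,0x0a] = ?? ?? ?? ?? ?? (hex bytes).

MEM[0x21,0x23,0x07,0x27,0x0a] = ec 7d 42 92 ae

[0] 0x04->0x21 len=4 : ec 42 7d 8b
[1] 0x25->0x0e len=8 : e4 e1 14 53 79 5e f4 86
[2] 0x00->0x0f len=4 : c3 5b cd e9
[3] 0x1f->0x24 len=3 : 46 af ec
[4] 0x1d->0x26 len=3 : 4d 92 46
[5] 0x1e->0x03 len=6 : 92 46 af ec 42 7d
query mem[0x21]=0xec, mem[0x23]=0x7d, mem[0x07]=0x42, mem[0x27]=0x92, mem[0x0a]=0xae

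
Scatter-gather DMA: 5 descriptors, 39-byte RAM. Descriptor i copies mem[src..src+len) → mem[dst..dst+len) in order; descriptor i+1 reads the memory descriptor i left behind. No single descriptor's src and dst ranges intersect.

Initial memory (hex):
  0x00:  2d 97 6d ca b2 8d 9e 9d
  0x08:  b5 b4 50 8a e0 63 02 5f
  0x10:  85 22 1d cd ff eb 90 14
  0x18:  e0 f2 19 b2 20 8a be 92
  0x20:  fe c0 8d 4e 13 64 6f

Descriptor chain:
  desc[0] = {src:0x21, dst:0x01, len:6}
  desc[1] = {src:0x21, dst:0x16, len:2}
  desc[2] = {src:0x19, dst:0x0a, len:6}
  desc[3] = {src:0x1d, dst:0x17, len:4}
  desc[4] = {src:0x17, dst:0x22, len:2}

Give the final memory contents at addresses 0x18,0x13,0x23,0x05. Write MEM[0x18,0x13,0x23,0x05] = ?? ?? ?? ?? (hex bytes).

#0 dst[0x01+6] := {0xc0,0x8d,0x4e,0x13,0x64,0x6f}
#1 dst[0x16+2] := {0xc0,0x8d}
#2 dst[0x0a+6] := {0xf2,0x19,0xb2,0x20,0x8a,0xbe}
#3 dst[0x17+4] := {0x8a,0xbe,0x92,0xfe}
#4 dst[0x22+2] := {0x8a,0xbe}
query mem[0x18]=0xbe, mem[0x13]=0xcd, mem[0x23]=0xbe, mem[0x05]=0x64

MEM[0x18,0x13,0x23,0x05] = be cd be 64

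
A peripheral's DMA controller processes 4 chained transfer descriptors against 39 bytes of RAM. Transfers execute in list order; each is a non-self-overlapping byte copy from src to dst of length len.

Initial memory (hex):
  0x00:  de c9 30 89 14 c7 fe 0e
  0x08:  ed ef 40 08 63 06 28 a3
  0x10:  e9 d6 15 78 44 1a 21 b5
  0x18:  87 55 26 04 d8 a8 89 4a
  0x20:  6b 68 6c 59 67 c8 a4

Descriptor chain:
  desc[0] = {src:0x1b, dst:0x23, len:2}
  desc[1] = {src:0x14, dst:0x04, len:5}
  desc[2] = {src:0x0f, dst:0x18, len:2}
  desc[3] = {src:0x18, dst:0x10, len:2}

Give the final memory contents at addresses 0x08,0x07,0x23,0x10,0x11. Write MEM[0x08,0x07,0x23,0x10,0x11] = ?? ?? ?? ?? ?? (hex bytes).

[0] 0x1b->0x23 len=2 : 04 d8
[1] 0x14->0x04 len=5 : 44 1a 21 b5 87
[2] 0x0f->0x18 len=2 : a3 e9
[3] 0x18->0x10 len=2 : a3 e9
query mem[0x08]=0x87, mem[0x07]=0xb5, mem[0x23]=0x04, mem[0x10]=0xa3, mem[0x11]=0xe9

MEM[0x08,0x07,0x23,0x10,0x11] = 87 b5 04 a3 e9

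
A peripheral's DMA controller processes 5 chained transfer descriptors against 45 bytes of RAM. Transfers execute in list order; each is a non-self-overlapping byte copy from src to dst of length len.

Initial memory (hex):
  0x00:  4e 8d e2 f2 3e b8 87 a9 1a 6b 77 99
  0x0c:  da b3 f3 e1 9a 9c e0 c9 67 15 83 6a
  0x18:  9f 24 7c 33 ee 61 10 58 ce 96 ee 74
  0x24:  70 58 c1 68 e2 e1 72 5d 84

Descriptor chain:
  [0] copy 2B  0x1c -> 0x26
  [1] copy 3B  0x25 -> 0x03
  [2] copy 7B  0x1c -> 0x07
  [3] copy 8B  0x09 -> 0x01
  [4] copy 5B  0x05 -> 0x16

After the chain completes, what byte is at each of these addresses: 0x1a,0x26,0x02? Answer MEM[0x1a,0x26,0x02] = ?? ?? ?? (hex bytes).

MEM[0x1a,0x26,0x02] = 10 ee 58

  after D0: wrote 2B at 0x26 = ee61
  after D1: wrote 3B at 0x03 = 58ee61
  after D2: wrote 7B at 0x07 = ee611058ce96ee
  after D3: wrote 8B at 0x01 = 1058ce96eef3e19a
  after D4: wrote 5B at 0x16 = eef3e19a10
query mem[0x1a]=0x10, mem[0x26]=0xee, mem[0x02]=0x58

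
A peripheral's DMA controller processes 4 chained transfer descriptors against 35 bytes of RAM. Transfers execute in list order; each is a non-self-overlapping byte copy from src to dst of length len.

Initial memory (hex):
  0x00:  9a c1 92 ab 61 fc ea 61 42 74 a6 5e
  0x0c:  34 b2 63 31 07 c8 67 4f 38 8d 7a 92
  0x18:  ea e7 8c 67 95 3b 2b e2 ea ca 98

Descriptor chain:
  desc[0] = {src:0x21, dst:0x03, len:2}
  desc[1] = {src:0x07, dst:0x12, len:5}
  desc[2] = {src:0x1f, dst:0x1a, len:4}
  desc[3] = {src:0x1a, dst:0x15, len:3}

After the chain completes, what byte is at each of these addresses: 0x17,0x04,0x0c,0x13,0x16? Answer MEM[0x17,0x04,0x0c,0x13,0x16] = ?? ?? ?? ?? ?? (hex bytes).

D0: mem[0x03..0x04] <- [ca 98]
D1: mem[0x12..0x16] <- [61 42 74 a6 5e]
D2: mem[0x1a..0x1d] <- [e2 ea ca 98]
D3: mem[0x15..0x17] <- [e2 ea ca]
query mem[0x17]=0xca, mem[0x04]=0x98, mem[0x0c]=0x34, mem[0x13]=0x42, mem[0x16]=0xea

MEM[0x17,0x04,0x0c,0x13,0x16] = ca 98 34 42 ea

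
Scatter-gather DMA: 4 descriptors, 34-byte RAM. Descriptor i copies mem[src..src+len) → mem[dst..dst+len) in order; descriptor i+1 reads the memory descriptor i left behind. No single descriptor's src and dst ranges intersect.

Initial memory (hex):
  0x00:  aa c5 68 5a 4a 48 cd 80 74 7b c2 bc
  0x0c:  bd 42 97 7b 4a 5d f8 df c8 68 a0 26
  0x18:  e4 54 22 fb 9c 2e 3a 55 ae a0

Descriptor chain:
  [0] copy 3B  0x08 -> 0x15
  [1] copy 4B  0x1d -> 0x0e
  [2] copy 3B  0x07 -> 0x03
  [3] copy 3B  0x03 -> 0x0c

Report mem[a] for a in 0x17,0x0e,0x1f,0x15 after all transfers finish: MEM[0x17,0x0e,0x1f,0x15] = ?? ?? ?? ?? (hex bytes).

MEM[0x17,0x0e,0x1f,0x15] = c2 7b 55 74

[0] 0x08->0x15 len=3 : 74 7b c2
[1] 0x1d->0x0e len=4 : 2e 3a 55 ae
[2] 0x07->0x03 len=3 : 80 74 7b
[3] 0x03->0x0c len=3 : 80 74 7b
query mem[0x17]=0xc2, mem[0x0e]=0x7b, mem[0x1f]=0x55, mem[0x15]=0x74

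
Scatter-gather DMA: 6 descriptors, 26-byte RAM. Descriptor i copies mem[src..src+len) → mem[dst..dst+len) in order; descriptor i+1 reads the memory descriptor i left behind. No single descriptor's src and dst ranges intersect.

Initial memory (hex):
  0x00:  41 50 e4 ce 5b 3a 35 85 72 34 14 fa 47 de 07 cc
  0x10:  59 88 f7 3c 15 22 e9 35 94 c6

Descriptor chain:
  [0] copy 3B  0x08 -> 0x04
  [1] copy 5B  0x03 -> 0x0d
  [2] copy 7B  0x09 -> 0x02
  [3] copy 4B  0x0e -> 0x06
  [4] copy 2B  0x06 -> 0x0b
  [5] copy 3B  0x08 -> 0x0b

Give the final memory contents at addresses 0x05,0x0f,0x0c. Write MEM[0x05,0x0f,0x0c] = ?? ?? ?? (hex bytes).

MEM[0x05,0x0f,0x0c] = 47 34 85

  after D0: wrote 3B at 0x04 = 723414
  after D1: wrote 5B at 0x0d = ce72341485
  after D2: wrote 7B at 0x02 = 3414fa47ce7234
  after D3: wrote 4B at 0x06 = 72341485
  after D4: wrote 2B at 0x0b = 7234
  after D5: wrote 3B at 0x0b = 148514
query mem[0x05]=0x47, mem[0x0f]=0x34, mem[0x0c]=0x85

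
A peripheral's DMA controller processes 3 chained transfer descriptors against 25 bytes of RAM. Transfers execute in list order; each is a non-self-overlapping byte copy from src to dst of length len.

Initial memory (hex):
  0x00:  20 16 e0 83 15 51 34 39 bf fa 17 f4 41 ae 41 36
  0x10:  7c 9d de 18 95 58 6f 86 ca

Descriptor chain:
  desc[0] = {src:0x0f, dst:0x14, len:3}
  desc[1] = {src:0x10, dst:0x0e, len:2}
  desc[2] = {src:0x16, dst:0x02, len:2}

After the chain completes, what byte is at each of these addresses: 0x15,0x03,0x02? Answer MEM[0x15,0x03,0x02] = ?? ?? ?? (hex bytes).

D0: mem[0x14..0x16] <- [36 7c 9d]
D1: mem[0x0e..0x0f] <- [7c 9d]
D2: mem[0x02..0x03] <- [9d 86]
query mem[0x15]=0x7c, mem[0x03]=0x86, mem[0x02]=0x9d

MEM[0x15,0x03,0x02] = 7c 86 9d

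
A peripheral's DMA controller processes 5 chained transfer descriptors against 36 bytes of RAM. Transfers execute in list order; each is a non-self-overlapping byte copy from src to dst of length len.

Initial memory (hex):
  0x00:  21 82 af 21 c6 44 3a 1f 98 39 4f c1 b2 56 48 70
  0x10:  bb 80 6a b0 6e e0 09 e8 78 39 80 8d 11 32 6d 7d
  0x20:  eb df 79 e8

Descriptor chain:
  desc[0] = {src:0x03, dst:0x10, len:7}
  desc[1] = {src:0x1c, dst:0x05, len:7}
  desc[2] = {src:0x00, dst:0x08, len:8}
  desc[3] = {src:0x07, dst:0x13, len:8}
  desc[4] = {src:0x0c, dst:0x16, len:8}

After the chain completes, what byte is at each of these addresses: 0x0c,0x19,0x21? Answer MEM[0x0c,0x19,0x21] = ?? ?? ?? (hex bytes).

#0 dst[0x10+7] := {0x21,0xc6,0x44,0x3a,0x1f,0x98,0x39}
#1 dst[0x05+7] := {0x11,0x32,0x6d,0x7d,0xeb,0xdf,0x79}
#2 dst[0x08+8] := {0x21,0x82,0xaf,0x21,0xc6,0x11,0x32,0x6d}
#3 dst[0x13+8] := {0x6d,0x21,0x82,0xaf,0x21,0xc6,0x11,0x32}
#4 dst[0x16+8] := {0xc6,0x11,0x32,0x6d,0x21,0xc6,0x44,0x6d}
query mem[0x0c]=0xc6, mem[0x19]=0x6d, mem[0x21]=0xdf

MEM[0x0c,0x19,0x21] = c6 6d df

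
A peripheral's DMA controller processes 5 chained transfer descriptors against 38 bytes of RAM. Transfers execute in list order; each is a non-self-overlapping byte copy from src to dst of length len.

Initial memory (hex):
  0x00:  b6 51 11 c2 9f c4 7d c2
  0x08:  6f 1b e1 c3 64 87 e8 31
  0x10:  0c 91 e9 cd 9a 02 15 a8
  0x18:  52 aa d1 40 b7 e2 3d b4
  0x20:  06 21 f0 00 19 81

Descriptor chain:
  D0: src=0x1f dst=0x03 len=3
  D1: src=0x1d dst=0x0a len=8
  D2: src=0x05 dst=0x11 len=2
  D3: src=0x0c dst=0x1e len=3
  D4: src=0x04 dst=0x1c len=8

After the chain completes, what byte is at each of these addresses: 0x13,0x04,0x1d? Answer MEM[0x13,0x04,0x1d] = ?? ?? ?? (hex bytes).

[0] 0x1f->0x03 len=3 : b4 06 21
[1] 0x1d->0x0a len=8 : e2 3d b4 06 21 f0 00 19
[2] 0x05->0x11 len=2 : 21 7d
[3] 0x0c->0x1e len=3 : b4 06 21
[4] 0x04->0x1c len=8 : 06 21 7d c2 6f 1b e2 3d
query mem[0x13]=0xcd, mem[0x04]=0x06, mem[0x1d]=0x21

MEM[0x13,0x04,0x1d] = cd 06 21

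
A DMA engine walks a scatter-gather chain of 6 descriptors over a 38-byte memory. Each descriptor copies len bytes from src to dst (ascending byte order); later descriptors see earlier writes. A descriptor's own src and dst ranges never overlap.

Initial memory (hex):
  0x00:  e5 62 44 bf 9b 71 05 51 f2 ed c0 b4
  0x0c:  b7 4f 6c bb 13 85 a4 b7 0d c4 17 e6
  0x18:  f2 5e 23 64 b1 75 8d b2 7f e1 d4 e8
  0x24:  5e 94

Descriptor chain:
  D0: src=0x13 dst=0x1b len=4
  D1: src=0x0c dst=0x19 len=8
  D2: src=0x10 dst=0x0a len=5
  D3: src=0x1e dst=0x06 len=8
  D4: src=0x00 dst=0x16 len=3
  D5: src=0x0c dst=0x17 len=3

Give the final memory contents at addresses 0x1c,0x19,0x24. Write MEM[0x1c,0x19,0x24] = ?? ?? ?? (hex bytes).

MEM[0x1c,0x19,0x24] = bb 0d 5e

D0: mem[0x1b..0x1e] <- [b7 0d c4 17]
D1: mem[0x19..0x20] <- [b7 4f 6c bb 13 85 a4 b7]
D2: mem[0x0a..0x0e] <- [13 85 a4 b7 0d]
D3: mem[0x06..0x0d] <- [85 a4 b7 e1 d4 e8 5e 94]
D4: mem[0x16..0x18] <- [e5 62 44]
D5: mem[0x17..0x19] <- [5e 94 0d]
query mem[0x1c]=0xbb, mem[0x19]=0x0d, mem[0x24]=0x5e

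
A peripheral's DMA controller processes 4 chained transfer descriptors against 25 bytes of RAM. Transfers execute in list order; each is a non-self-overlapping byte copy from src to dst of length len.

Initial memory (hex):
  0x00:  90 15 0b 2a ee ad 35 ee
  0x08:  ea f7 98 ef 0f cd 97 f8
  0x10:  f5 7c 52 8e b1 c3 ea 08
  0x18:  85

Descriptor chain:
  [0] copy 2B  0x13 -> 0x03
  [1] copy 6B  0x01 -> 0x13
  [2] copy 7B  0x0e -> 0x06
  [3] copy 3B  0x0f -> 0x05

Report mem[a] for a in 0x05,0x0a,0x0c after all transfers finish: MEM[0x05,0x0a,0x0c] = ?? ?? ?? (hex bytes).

[0] 0x13->0x03 len=2 : 8e b1
[1] 0x01->0x13 len=6 : 15 0b 8e b1 ad 35
[2] 0x0e->0x06 len=7 : 97 f8 f5 7c 52 15 0b
[3] 0x0f->0x05 len=3 : f8 f5 7c
query mem[0x05]=0xf8, mem[0x0a]=0x52, mem[0x0c]=0x0b

MEM[0x05,0x0a,0x0c] = f8 52 0b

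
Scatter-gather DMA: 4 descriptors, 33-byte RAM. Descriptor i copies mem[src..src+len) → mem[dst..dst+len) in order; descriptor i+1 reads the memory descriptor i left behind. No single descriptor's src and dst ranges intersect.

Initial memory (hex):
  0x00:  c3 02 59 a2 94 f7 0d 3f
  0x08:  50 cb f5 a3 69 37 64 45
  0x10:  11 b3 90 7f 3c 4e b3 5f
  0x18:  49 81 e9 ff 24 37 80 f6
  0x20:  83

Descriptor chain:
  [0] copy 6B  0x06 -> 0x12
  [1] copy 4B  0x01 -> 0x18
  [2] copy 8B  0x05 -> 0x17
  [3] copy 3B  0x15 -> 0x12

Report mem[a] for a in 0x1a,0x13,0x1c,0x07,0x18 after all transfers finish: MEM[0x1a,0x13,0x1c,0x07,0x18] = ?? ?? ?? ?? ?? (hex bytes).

D0: mem[0x12..0x17] <- [0d 3f 50 cb f5 a3]
D1: mem[0x18..0x1b] <- [02 59 a2 94]
D2: mem[0x17..0x1e] <- [f7 0d 3f 50 cb f5 a3 69]
D3: mem[0x12..0x14] <- [cb f5 f7]
query mem[0x1a]=0x50, mem[0x13]=0xf5, mem[0x1c]=0xf5, mem[0x07]=0x3f, mem[0x18]=0x0d

MEM[0x1a,0x13,0x1c,0x07,0x18] = 50 f5 f5 3f 0d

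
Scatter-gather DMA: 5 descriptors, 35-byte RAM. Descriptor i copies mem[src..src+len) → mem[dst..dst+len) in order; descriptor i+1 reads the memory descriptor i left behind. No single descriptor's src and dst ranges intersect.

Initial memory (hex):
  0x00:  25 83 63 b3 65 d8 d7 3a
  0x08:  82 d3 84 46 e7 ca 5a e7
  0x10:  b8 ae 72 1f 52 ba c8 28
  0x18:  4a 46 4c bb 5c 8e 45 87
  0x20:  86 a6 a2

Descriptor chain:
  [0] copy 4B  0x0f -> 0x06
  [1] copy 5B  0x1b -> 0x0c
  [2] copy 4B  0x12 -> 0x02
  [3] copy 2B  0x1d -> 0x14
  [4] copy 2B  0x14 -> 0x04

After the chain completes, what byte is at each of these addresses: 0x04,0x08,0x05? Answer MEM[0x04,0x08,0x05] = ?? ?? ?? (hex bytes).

[0] 0x0f->0x06 len=4 : e7 b8 ae 72
[1] 0x1b->0x0c len=5 : bb 5c 8e 45 87
[2] 0x12->0x02 len=4 : 72 1f 52 ba
[3] 0x1d->0x14 len=2 : 8e 45
[4] 0x14->0x04 len=2 : 8e 45
query mem[0x04]=0x8e, mem[0x08]=0xae, mem[0x05]=0x45

MEM[0x04,0x08,0x05] = 8e ae 45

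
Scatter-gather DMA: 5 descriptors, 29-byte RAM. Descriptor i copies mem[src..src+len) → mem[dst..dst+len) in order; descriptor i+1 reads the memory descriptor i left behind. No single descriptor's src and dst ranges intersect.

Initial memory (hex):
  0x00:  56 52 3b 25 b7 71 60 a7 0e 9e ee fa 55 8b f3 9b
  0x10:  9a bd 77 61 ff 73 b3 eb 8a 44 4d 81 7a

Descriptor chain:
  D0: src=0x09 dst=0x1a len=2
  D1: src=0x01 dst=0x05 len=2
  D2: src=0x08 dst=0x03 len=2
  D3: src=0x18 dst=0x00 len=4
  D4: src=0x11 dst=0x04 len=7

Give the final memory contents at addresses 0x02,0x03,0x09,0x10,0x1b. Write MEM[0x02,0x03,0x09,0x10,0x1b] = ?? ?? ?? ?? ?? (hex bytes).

  after D0: wrote 2B at 0x1a = 9eee
  after D1: wrote 2B at 0x05 = 523b
  after D2: wrote 2B at 0x03 = 0e9e
  after D3: wrote 4B at 0x00 = 8a449eee
  after D4: wrote 7B at 0x04 = bd7761ff73b3eb
query mem[0x02]=0x9e, mem[0x03]=0xee, mem[0x09]=0xb3, mem[0x10]=0x9a, mem[0x1b]=0xee

MEM[0x02,0x03,0x09,0x10,0x1b] = 9e ee b3 9a ee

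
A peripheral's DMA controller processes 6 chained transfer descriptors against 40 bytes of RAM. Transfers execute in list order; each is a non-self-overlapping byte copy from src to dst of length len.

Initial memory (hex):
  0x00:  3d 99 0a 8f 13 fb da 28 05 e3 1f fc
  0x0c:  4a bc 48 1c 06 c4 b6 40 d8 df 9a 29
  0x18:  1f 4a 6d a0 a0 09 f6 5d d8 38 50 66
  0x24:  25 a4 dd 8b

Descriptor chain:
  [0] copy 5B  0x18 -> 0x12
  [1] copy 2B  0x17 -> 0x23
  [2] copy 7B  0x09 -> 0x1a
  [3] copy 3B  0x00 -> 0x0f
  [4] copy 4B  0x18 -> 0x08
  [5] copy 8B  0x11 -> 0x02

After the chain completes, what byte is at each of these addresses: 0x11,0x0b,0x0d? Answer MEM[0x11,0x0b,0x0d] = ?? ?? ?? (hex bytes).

MEM[0x11,0x0b,0x0d] = 0a 1f bc

[0] 0x18->0x12 len=5 : 1f 4a 6d a0 a0
[1] 0x17->0x23 len=2 : 29 1f
[2] 0x09->0x1a len=7 : e3 1f fc 4a bc 48 1c
[3] 0x00->0x0f len=3 : 3d 99 0a
[4] 0x18->0x08 len=4 : 1f 4a e3 1f
[5] 0x11->0x02 len=8 : 0a 1f 4a 6d a0 a0 29 1f
query mem[0x11]=0x0a, mem[0x0b]=0x1f, mem[0x0d]=0xbc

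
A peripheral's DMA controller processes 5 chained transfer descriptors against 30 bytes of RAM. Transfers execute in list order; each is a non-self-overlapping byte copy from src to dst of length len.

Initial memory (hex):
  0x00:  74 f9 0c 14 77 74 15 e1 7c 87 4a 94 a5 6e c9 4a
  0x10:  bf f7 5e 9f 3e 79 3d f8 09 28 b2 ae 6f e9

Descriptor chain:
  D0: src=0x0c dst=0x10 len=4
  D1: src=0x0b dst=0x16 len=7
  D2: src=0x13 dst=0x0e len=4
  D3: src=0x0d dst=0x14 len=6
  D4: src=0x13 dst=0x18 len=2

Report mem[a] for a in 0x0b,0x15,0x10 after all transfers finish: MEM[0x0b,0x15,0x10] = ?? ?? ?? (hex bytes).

MEM[0x0b,0x15,0x10] = 94 4a 79

D0: mem[0x10..0x13] <- [a5 6e c9 4a]
D1: mem[0x16..0x1c] <- [94 a5 6e c9 4a a5 6e]
D2: mem[0x0e..0x11] <- [4a 3e 79 94]
D3: mem[0x14..0x19] <- [6e 4a 3e 79 94 c9]
D4: mem[0x18..0x19] <- [4a 6e]
query mem[0x0b]=0x94, mem[0x15]=0x4a, mem[0x10]=0x79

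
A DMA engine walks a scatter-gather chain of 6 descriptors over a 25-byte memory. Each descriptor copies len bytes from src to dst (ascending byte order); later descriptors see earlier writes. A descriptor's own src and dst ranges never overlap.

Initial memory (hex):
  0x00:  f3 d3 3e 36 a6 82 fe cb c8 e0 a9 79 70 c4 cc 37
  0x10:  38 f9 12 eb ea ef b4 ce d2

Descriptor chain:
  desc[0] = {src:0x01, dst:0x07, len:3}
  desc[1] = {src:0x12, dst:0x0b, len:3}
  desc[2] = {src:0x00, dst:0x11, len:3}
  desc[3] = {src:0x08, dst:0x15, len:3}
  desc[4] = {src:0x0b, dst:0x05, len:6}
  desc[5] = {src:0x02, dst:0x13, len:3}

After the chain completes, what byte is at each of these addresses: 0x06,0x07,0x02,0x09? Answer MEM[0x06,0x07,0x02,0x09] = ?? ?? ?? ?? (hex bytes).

MEM[0x06,0x07,0x02,0x09] = eb ea 3e 37

#0 dst[0x07+3] := {0xd3,0x3e,0x36}
#1 dst[0x0b+3] := {0x12,0xeb,0xea}
#2 dst[0x11+3] := {0xf3,0xd3,0x3e}
#3 dst[0x15+3] := {0x3e,0x36,0xa9}
#4 dst[0x05+6] := {0x12,0xeb,0xea,0xcc,0x37,0x38}
#5 dst[0x13+3] := {0x3e,0x36,0xa6}
query mem[0x06]=0xeb, mem[0x07]=0xea, mem[0x02]=0x3e, mem[0x09]=0x37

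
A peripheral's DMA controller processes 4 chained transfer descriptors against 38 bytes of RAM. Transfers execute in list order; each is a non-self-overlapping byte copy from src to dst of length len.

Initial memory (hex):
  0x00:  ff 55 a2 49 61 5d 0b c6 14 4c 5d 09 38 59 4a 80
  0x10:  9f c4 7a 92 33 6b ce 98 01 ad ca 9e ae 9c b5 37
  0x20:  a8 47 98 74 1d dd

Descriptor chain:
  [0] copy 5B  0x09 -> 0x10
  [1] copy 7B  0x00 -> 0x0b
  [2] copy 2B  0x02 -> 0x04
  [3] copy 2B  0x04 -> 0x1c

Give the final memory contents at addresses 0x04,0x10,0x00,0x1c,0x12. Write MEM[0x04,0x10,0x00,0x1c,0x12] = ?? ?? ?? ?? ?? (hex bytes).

MEM[0x04,0x10,0x00,0x1c,0x12] = a2 5d ff a2 09

[0] 0x09->0x10 len=5 : 4c 5d 09 38 59
[1] 0x00->0x0b len=7 : ff 55 a2 49 61 5d 0b
[2] 0x02->0x04 len=2 : a2 49
[3] 0x04->0x1c len=2 : a2 49
query mem[0x04]=0xa2, mem[0x10]=0x5d, mem[0x00]=0xff, mem[0x1c]=0xa2, mem[0x12]=0x09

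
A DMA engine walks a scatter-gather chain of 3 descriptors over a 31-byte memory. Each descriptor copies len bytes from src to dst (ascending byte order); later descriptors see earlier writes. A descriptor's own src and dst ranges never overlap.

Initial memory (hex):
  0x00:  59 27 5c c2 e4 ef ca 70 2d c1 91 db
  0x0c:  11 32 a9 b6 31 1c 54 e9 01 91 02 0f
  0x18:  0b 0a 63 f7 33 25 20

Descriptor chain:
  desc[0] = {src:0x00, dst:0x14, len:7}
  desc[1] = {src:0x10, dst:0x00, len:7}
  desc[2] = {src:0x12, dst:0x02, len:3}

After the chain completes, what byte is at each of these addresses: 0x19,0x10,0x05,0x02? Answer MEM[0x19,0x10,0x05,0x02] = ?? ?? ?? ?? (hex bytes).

MEM[0x19,0x10,0x05,0x02] = ef 31 27 54

D0: mem[0x14..0x1a] <- [59 27 5c c2 e4 ef ca]
D1: mem[0x00..0x06] <- [31 1c 54 e9 59 27 5c]
D2: mem[0x02..0x04] <- [54 e9 59]
query mem[0x19]=0xef, mem[0x10]=0x31, mem[0x05]=0x27, mem[0x02]=0x54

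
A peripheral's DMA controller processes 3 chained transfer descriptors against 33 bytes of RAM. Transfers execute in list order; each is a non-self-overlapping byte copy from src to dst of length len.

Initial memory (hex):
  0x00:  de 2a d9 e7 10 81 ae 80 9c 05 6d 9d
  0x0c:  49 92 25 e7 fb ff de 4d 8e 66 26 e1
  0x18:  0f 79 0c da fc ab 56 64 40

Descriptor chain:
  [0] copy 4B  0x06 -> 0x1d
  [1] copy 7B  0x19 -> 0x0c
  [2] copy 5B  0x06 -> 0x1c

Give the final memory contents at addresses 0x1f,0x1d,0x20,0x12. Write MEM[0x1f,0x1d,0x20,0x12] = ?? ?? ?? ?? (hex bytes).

#0 dst[0x1d+4] := {0xae,0x80,0x9c,0x05}
#1 dst[0x0c+7] := {0x79,0x0c,0xda,0xfc,0xae,0x80,0x9c}
#2 dst[0x1c+5] := {0xae,0x80,0x9c,0x05,0x6d}
query mem[0x1f]=0x05, mem[0x1d]=0x80, mem[0x20]=0x6d, mem[0x12]=0x9c

MEM[0x1f,0x1d,0x20,0x12] = 05 80 6d 9c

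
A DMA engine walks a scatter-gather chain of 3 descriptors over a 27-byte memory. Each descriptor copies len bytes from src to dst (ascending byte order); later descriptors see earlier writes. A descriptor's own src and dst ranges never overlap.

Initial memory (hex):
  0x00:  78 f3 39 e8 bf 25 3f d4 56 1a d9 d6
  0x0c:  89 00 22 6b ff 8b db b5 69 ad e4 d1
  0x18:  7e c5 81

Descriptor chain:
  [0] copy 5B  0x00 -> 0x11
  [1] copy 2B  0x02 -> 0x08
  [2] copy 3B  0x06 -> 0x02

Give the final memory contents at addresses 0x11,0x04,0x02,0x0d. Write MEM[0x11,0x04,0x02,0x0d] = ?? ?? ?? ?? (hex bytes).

[0] 0x00->0x11 len=5 : 78 f3 39 e8 bf
[1] 0x02->0x08 len=2 : 39 e8
[2] 0x06->0x02 len=3 : 3f d4 39
query mem[0x11]=0x78, mem[0x04]=0x39, mem[0x02]=0x3f, mem[0x0d]=0x00

MEM[0x11,0x04,0x02,0x0d] = 78 39 3f 00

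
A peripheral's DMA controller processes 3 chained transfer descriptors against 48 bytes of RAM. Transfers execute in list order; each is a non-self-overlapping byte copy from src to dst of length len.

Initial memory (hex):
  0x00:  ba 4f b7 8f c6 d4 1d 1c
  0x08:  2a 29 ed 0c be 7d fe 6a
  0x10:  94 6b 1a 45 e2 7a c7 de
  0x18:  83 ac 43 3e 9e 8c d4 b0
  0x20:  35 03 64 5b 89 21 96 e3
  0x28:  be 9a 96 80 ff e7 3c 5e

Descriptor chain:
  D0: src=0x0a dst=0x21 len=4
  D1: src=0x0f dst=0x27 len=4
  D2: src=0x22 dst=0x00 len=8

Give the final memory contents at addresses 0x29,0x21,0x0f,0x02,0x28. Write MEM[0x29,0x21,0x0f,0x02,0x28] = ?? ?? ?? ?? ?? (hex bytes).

MEM[0x29,0x21,0x0f,0x02,0x28] = 6b ed 6a 7d 94

[0] 0x0a->0x21 len=4 : ed 0c be 7d
[1] 0x0f->0x27 len=4 : 6a 94 6b 1a
[2] 0x22->0x00 len=8 : 0c be 7d 21 96 6a 94 6b
query mem[0x29]=0x6b, mem[0x21]=0xed, mem[0x0f]=0x6a, mem[0x02]=0x7d, mem[0x28]=0x94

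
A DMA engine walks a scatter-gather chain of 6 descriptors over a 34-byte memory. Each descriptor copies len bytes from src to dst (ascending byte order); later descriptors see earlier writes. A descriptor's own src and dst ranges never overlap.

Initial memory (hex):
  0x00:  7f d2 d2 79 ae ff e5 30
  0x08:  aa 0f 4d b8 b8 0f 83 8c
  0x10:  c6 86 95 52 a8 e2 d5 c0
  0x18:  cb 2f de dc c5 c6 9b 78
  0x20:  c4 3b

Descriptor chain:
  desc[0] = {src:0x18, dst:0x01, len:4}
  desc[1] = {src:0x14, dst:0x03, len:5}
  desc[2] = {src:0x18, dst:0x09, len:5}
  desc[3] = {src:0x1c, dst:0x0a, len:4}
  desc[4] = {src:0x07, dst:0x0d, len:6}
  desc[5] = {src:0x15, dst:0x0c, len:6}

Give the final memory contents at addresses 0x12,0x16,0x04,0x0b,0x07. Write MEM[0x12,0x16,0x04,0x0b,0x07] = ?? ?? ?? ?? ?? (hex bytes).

MEM[0x12,0x16,0x04,0x0b,0x07] = 9b d5 e2 c6 cb

  after D0: wrote 4B at 0x01 = cb2fdedc
  after D1: wrote 5B at 0x03 = a8e2d5c0cb
  after D2: wrote 5B at 0x09 = cb2fdedcc5
  after D3: wrote 4B at 0x0a = c5c69b78
  after D4: wrote 6B at 0x0d = cbaacbc5c69b
  after D5: wrote 6B at 0x0c = e2d5c0cb2fde
query mem[0x12]=0x9b, mem[0x16]=0xd5, mem[0x04]=0xe2, mem[0x0b]=0xc6, mem[0x07]=0xcb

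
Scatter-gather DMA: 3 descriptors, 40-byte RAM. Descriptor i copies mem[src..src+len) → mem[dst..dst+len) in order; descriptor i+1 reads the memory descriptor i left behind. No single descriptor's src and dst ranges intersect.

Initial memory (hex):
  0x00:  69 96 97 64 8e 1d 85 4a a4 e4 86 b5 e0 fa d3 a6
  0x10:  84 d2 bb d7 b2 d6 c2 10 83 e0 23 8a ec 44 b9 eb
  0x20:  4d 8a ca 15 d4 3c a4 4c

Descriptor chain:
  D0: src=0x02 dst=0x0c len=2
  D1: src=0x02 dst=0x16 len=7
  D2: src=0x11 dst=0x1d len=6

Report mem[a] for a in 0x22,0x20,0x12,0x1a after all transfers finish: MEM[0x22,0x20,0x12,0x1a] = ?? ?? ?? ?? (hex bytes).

#0 dst[0x0c+2] := {0x97,0x64}
#1 dst[0x16+7] := {0x97,0x64,0x8e,0x1d,0x85,0x4a,0xa4}
#2 dst[0x1d+6] := {0xd2,0xbb,0xd7,0xb2,0xd6,0x97}
query mem[0x22]=0x97, mem[0x20]=0xb2, mem[0x12]=0xbb, mem[0x1a]=0x85

MEM[0x22,0x20,0x12,0x1a] = 97 b2 bb 85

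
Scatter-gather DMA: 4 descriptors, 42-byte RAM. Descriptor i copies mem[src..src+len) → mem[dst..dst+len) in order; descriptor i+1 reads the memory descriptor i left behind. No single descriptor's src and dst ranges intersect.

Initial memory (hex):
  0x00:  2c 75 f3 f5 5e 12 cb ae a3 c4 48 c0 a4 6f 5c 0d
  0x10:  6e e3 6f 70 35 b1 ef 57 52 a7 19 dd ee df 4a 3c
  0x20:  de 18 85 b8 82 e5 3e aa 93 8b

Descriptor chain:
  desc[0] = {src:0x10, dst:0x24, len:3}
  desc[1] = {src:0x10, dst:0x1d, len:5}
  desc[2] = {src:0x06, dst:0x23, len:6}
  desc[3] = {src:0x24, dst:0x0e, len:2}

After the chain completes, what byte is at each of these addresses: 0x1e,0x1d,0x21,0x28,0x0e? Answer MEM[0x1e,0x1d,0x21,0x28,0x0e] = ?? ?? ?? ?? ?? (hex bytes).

#0 dst[0x24+3] := {0x6e,0xe3,0x6f}
#1 dst[0x1d+5] := {0x6e,0xe3,0x6f,0x70,0x35}
#2 dst[0x23+6] := {0xcb,0xae,0xa3,0xc4,0x48,0xc0}
#3 dst[0x0e+2] := {0xae,0xa3}
query mem[0x1e]=0xe3, mem[0x1d]=0x6e, mem[0x21]=0x35, mem[0x28]=0xc0, mem[0x0e]=0xae

MEM[0x1e,0x1d,0x21,0x28,0x0e] = e3 6e 35 c0 ae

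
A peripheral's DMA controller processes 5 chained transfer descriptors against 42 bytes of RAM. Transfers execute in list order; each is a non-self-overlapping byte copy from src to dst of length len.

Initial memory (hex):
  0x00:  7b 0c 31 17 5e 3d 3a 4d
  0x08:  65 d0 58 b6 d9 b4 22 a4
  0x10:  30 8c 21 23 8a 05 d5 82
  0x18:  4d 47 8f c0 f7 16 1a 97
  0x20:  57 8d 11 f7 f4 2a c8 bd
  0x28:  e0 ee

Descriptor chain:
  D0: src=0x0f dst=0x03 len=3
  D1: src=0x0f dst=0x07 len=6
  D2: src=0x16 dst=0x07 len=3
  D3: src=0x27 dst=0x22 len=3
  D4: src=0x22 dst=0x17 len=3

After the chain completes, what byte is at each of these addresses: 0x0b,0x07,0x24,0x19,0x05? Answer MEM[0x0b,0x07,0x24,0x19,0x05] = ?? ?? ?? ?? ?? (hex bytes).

D0: mem[0x03..0x05] <- [a4 30 8c]
D1: mem[0x07..0x0c] <- [a4 30 8c 21 23 8a]
D2: mem[0x07..0x09] <- [d5 82 4d]
D3: mem[0x22..0x24] <- [bd e0 ee]
D4: mem[0x17..0x19] <- [bd e0 ee]
query mem[0x0b]=0x23, mem[0x07]=0xd5, mem[0x24]=0xee, mem[0x19]=0xee, mem[0x05]=0x8c

MEM[0x0b,0x07,0x24,0x19,0x05] = 23 d5 ee ee 8c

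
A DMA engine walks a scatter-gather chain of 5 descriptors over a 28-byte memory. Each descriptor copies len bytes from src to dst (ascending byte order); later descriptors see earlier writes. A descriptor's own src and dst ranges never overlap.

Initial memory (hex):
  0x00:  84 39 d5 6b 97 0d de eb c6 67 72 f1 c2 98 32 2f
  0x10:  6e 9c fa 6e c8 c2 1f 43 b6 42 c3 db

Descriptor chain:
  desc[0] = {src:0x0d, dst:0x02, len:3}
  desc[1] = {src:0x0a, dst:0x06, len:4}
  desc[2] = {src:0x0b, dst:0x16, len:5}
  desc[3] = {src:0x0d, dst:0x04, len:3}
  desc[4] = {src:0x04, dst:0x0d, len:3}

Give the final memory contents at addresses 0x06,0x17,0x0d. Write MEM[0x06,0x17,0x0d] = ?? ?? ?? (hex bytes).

MEM[0x06,0x17,0x0d] = 2f c2 98

#0 dst[0x02+3] := {0x98,0x32,0x2f}
#1 dst[0x06+4] := {0x72,0xf1,0xc2,0x98}
#2 dst[0x16+5] := {0xf1,0xc2,0x98,0x32,0x2f}
#3 dst[0x04+3] := {0x98,0x32,0x2f}
#4 dst[0x0d+3] := {0x98,0x32,0x2f}
query mem[0x06]=0x2f, mem[0x17]=0xc2, mem[0x0d]=0x98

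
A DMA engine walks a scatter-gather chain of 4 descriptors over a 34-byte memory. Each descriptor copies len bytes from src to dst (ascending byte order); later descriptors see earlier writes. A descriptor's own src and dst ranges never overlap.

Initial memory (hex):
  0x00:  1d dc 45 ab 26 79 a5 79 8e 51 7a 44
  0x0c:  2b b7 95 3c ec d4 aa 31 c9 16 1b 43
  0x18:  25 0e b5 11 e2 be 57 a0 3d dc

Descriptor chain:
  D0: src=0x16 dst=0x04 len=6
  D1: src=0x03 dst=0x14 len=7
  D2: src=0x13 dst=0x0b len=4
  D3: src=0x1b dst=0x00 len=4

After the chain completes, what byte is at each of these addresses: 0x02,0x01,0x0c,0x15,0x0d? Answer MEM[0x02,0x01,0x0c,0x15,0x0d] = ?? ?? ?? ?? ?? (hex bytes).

MEM[0x02,0x01,0x0c,0x15,0x0d] = be e2 ab 1b 1b

D0: mem[0x04..0x09] <- [1b 43 25 0e b5 11]
D1: mem[0x14..0x1a] <- [ab 1b 43 25 0e b5 11]
D2: mem[0x0b..0x0e] <- [31 ab 1b 43]
D3: mem[0x00..0x03] <- [11 e2 be 57]
query mem[0x02]=0xbe, mem[0x01]=0xe2, mem[0x0c]=0xab, mem[0x15]=0x1b, mem[0x0d]=0x1b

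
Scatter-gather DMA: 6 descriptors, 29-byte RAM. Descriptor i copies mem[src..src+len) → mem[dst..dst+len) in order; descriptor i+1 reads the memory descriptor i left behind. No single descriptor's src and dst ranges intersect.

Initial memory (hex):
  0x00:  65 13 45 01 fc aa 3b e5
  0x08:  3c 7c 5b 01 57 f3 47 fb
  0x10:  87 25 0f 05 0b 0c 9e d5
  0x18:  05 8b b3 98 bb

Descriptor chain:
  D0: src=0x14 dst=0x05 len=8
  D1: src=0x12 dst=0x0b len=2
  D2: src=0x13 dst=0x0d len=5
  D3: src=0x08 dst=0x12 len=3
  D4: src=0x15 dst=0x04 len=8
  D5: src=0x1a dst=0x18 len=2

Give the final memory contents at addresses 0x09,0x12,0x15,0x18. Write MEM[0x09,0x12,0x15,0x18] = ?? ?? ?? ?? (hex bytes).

MEM[0x09,0x12,0x15,0x18] = b3 d5 0c b3

[0] 0x14->0x05 len=8 : 0b 0c 9e d5 05 8b b3 98
[1] 0x12->0x0b len=2 : 0f 05
[2] 0x13->0x0d len=5 : 05 0b 0c 9e d5
[3] 0x08->0x12 len=3 : d5 05 8b
[4] 0x15->0x04 len=8 : 0c 9e d5 05 8b b3 98 bb
[5] 0x1a->0x18 len=2 : b3 98
query mem[0x09]=0xb3, mem[0x12]=0xd5, mem[0x15]=0x0c, mem[0x18]=0xb3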